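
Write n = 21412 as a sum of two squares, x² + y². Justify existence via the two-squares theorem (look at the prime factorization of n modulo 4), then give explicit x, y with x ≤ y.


Step 1: Factor n = 21412 = 2^2 · 53 · 101.
Step 2: Check the mod-4 condition on each prime factor: 2 = 2 (special); 53 ≡ 1 (mod 4), exponent 1; 101 ≡ 1 (mod 4), exponent 1.
All primes ≡ 3 (mod 4) appear to even exponent (or don't appear), so by the two-squares theorem n IS expressible as a sum of two squares.
Step 3: Build a representation. Group n = k² · m with k = 2 and m = 53 · 101 = 5353 (a product of primes ≡ 1 (mod 4)); a representation of m scales to one of n via (k·x)² + (k·y)² = k²(x² + y²). Each prime p ≡ 1 (mod 4) is itself a sum of two squares; find a² by testing p − a² for a perfect square:
  53: 53 − 1² = 52, 53 − 2² = 49 = 7² ⇒ 53 = 2² + 7².
  101: 101 − 1² = 100 = 10² ⇒ 101 = 1² + 10².
  Combine using the Brahmagupta–Fibonacci identity (a² + b²)(c² + d²) = (ac − bd)² + (ad + bc)² = (ac + bd)² + (ad − bc)²:
  53 · 101 = 5353: from (2² + 7²)(1² + 10²), take (2·1 − 7·10, 2·10 + 7·1) = (2 − 70, 20 + 7) = (-68, 27); dropping signs (only squares matter) gives (68, 27); check 68² + 27² = 4624 + 729 = 5353 ✓.
  Scale by k = 2: (2·68, 2·27) = (136, 54).
Step 4: Order so x ≤ y and verify: 54² + 136² = 2916 + 18496 = 21412 = n. ✓

n = 21412 = 54² + 136² (one valid representation with x ≤ y).


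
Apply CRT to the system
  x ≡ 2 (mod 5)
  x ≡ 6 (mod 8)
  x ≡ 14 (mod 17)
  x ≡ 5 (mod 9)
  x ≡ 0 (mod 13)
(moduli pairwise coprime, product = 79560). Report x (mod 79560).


Product of moduli M = 5 · 8 · 17 · 9 · 13 = 79560.
Merge one congruence at a time:
  Start: x ≡ 2 (mod 5).
  Combine with x ≡ 6 (mod 8); new modulus lcm = 40.
    Write x = 2 + 5·t and substitute into x ≡ 6 (mod 8): 5·t ≡ 6 − 2 = 4 (mod 8).
    The inverse of 5 mod 8 is 5 (since 5·5 = 25 = 3·8 + 1), so t ≡ 5·4 = 20 ≡ 4 (mod 8).
    Then x = 2 + 5·4 = 22, valid modulo lcm(5, 8) = 40: x ≡ 22 (mod 40).
  Combine with x ≡ 14 (mod 17); new modulus lcm = 680.
    Write x = 22 + 40·t and substitute into x ≡ 14 (mod 17): 40·t ≡ 14 − 22 = -8 (mod 17).
    Reduce coefficients mod 17: 6·t ≡ 9 (mod 17).
    The inverse of 6 mod 17 is 3 (since 6·3 = 18 = 1·17 + 1), so t ≡ 3·9 = 27 ≡ 10 (mod 17).
    Then x = 22 + 40·10 = 422, valid modulo lcm(40, 17) = 680: x ≡ 422 (mod 680).
  Combine with x ≡ 5 (mod 9); new modulus lcm = 6120.
    Write x = 422 + 680·t and substitute into x ≡ 5 (mod 9): 680·t ≡ 5 − 422 = -417 (mod 9).
    Reduce coefficients mod 9: 5·t ≡ 6 (mod 9).
    The inverse of 5 mod 9 is 2 (since 5·2 = 10 = 1·9 + 1), so t ≡ 2·6 = 12 ≡ 3 (mod 9).
    Then x = 422 + 680·3 = 2462, valid modulo lcm(680, 9) = 6120: x ≡ 2462 (mod 6120).
  Combine with x ≡ 0 (mod 13); new modulus lcm = 79560.
    Write x = 2462 + 6120·t and substitute into x ≡ 0 (mod 13): 6120·t ≡ 0 − 2462 = -2462 (mod 13).
    Reduce coefficients mod 13: 10·t ≡ 8 (mod 13).
    The inverse of 10 mod 13 is 4 (since 10·4 = 40 = 3·13 + 1), so t ≡ 4·8 = 32 ≡ 6 (mod 13).
    Then x = 2462 + 6120·6 = 39182, valid modulo lcm(6120, 13) = 79560: x ≡ 39182 (mod 79560).
Verify against each original: 39182 mod 5 = 2, 39182 mod 8 = 6, 39182 mod 17 = 14, 39182 mod 9 = 5, 39182 mod 13 = 0.

x ≡ 39182 (mod 79560).


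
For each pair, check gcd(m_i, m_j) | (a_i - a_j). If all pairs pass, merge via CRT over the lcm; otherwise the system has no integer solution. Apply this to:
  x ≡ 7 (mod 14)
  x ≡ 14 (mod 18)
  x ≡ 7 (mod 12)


Moduli 14, 18, 12 are not pairwise coprime, so CRT works modulo lcm(m_i) when all pairwise compatibility conditions hold.
Pairwise compatibility: gcd(m_i, m_j) must divide a_i - a_j for every pair.
Merge one congruence at a time:
  Start: x ≡ 7 (mod 14).
  Combine with x ≡ 14 (mod 18): gcd(14, 18) = 2, and 14 - 7 = 7 is NOT divisible by 2.
    ⇒ system is inconsistent (no integer solution).

No solution (the system is inconsistent).


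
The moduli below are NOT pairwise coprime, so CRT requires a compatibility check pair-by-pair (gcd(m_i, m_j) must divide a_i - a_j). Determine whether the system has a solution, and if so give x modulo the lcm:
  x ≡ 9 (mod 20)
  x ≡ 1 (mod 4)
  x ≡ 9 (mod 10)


Moduli 20, 4, 10 are not pairwise coprime, so CRT works modulo lcm(m_i) when all pairwise compatibility conditions hold.
Pairwise compatibility: gcd(m_i, m_j) must divide a_i - a_j for every pair.
Merge one congruence at a time:
  Start: x ≡ 9 (mod 20).
  Combine with x ≡ 1 (mod 4): gcd(20, 4) = 4; 1 - 9 = -8, which IS divisible by 4, so compatible.
    Write x = 9 + 20·t and substitute into x ≡ 1 (mod 4): 20·t ≡ 1 − 9 = -8 (mod 4).
    Divide the congruence (and modulus) by g = 4: 5·t ≡ -2 (mod 1).
    Modulo 1 every t works; take t = 0.
    Then x = 9 + 20·0 = 9, valid modulo lcm(20, 4) = 20: x ≡ 9 (mod 20).
  Combine with x ≡ 9 (mod 10): gcd(20, 10) = 10; 9 - 9 = 0, which IS divisible by 10, so compatible.
    Write x = 9 + 20·t and substitute into x ≡ 9 (mod 10): 20·t ≡ 9 − 9 = 0 (mod 10).
    Divide the congruence (and modulus) by g = 10: 2·t ≡ 0 (mod 1).
    Modulo 1 every t works; take t = 0.
    Then x = 9 + 20·0 = 9, valid modulo lcm(20, 10) = 20: x ≡ 9 (mod 20).
Verify: 9 mod 20 = 9, 9 mod 4 = 1, 9 mod 10 = 9.

x ≡ 9 (mod 20).


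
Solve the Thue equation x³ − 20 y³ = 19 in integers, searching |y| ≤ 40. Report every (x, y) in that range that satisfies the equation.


The equation is x³ - 20y³ = 19. For fixed y, x³ = 20·y³ + 19, so a solution requires the RHS to be a perfect cube.
Strategy: iterate y from -40 to 40, compute RHS = 20·y³ + 19, and check whether it is a (positive or negative) perfect cube.
Check small values of y:
  y = 0: RHS = 19 is not a perfect cube.
  y = 1: RHS = 39 is not a perfect cube.
  y = -1: RHS = -1 = (-1)³ ⇒ x = -1 works.
  y = 2: RHS = 179 is not a perfect cube.
  y = -2: RHS = -141 is not a perfect cube.
  y = 3: RHS = 559 is not a perfect cube.
  y = -3: RHS = -521 is not a perfect cube.
Continuing the search up to |y| = 40 finds no further solutions beyond those listed.
Collected solutions: (-1, -1).

Solutions (with |y| ≤ 40): (-1, -1).


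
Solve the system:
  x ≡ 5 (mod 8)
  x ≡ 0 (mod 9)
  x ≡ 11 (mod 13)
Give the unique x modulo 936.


Moduli 8, 9, 13 are pairwise coprime; by CRT there is a unique solution modulo M = 8 · 9 · 13 = 936.
Solve pairwise, accumulating the modulus:
  Start with x ≡ 5 (mod 8).
  Combine with x ≡ 0 (mod 9): since gcd(8, 9) = 1, we get a unique residue mod 72.
    Write x = 5 + 8·t and substitute into x ≡ 0 (mod 9): 8·t ≡ 0 − 5 = -5 (mod 9).
    Reduce coefficients mod 9: 8·t ≡ 4 (mod 9).
    The inverse of 8 mod 9 is 8 (since 8·8 = 64 = 7·9 + 1), so t ≡ 8·4 = 32 ≡ 5 (mod 9).
    Then x = 5 + 8·5 = 45, valid modulo lcm(8, 9) = 72: x ≡ 45 (mod 72).
  Combine with x ≡ 11 (mod 13): since gcd(72, 13) = 1, we get a unique residue mod 936.
    Write x = 45 + 72·t and substitute into x ≡ 11 (mod 13): 72·t ≡ 11 − 45 = -34 (mod 13).
    Reduce coefficients mod 13: 7·t ≡ 5 (mod 13).
    The inverse of 7 mod 13 is 2 (since 7·2 = 14 = 1·13 + 1), so t ≡ 2·5 = 10 ≡ 10 (mod 13).
    Then x = 45 + 72·10 = 765, valid modulo lcm(72, 13) = 936: x ≡ 765 (mod 936).
Verify: 765 mod 8 = 5 ✓, 765 mod 9 = 0 ✓, 765 mod 13 = 11 ✓.

x ≡ 765 (mod 936).


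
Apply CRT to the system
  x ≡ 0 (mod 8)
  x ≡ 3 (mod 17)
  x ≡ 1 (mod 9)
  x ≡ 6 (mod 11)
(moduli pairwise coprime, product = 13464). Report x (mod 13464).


Product of moduli M = 8 · 17 · 9 · 11 = 13464.
Merge one congruence at a time:
  Start: x ≡ 0 (mod 8).
  Combine with x ≡ 3 (mod 17); new modulus lcm = 136.
    Write x = 0 + 8·t and substitute into x ≡ 3 (mod 17): 8·t ≡ 3 − 0 = 3 (mod 17).
    The inverse of 8 mod 17 is 15 (since 8·15 = 120 = 7·17 + 1), so t ≡ 15·3 = 45 ≡ 11 (mod 17).
    Then x = 0 + 8·11 = 88, valid modulo lcm(8, 17) = 136: x ≡ 88 (mod 136).
  Combine with x ≡ 1 (mod 9); new modulus lcm = 1224.
    Write x = 88 + 136·t and substitute into x ≡ 1 (mod 9): 136·t ≡ 1 − 88 = -87 (mod 9).
    Reduce coefficients mod 9: 1·t ≡ 3 (mod 9).
    So t ≡ 3 (mod 9).
    Then x = 88 + 136·3 = 496, valid modulo lcm(136, 9) = 1224: x ≡ 496 (mod 1224).
  Combine with x ≡ 6 (mod 11); new modulus lcm = 13464.
    Write x = 496 + 1224·t and substitute into x ≡ 6 (mod 11): 1224·t ≡ 6 − 496 = -490 (mod 11).
    Reduce coefficients mod 11: 3·t ≡ 5 (mod 11).
    The inverse of 3 mod 11 is 4 (since 3·4 = 12 = 1·11 + 1), so t ≡ 4·5 = 20 ≡ 9 (mod 11).
    Then x = 496 + 1224·9 = 11512, valid modulo lcm(1224, 11) = 13464: x ≡ 11512 (mod 13464).
Verify against each original: 11512 mod 8 = 0, 11512 mod 17 = 3, 11512 mod 9 = 1, 11512 mod 11 = 6.

x ≡ 11512 (mod 13464).


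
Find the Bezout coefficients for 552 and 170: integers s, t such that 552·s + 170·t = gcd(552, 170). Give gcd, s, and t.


Euclidean algorithm on (552, 170) — divide until remainder is 0:
  552 = 3 · 170 + 42
  170 = 4 · 42 + 2
  42 = 21 · 2 + 0
gcd(552, 170) = 2.
Track Bezout coefficients alongside the remainders: start with r₀ = 552 = a·1 + b·0 (s = 1, t = 0) and r₁ = 170 = a·0 + b·1 (s = 0, t = 1); each new remainder r_{k+1} = r_{k-1} − q_k·r_k inherits s_{k+1} = s_{k-1} − q_k·s_k, t_{k+1} = t_{k-1} − q_k·t_k, so r_k = a·s_k + b·t_k at every step:
  q = 3: r = 42, s = 1 − 3·0 = 1, t = 0 − 3·1 = -3  (check: 552·1 + 170·(-3) = 42)
  q = 4: r = 2, s = 0 − 4·1 = -4, t = 1 − 4·(-3) = 13  (check: 552·(-4) + 170·13 = 2)
The row with r = 2 (the gcd) gives the Bezout coefficients s = -4, t = 13.
Result: 552 · (-4) + 170 · (13) = 2.

gcd(552, 170) = 2; s = -4, t = 13 (check: 552·(-4) + 170·13 = 2).


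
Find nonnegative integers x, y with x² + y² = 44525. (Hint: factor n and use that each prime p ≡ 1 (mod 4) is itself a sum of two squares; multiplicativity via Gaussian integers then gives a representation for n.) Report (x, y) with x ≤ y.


Step 1: Factor n = 44525 = 5^2 · 13 · 137.
Step 2: Check the mod-4 condition on each prime factor: 5 ≡ 1 (mod 4), exponent 2; 13 ≡ 1 (mod 4), exponent 1; 137 ≡ 1 (mod 4), exponent 1.
All primes ≡ 3 (mod 4) appear to even exponent (or don't appear), so by the two-squares theorem n IS expressible as a sum of two squares.
Step 3: Build a representation. Group n = k² · m with k = 5 and m = 13 · 137 = 1781 (a product of primes ≡ 1 (mod 4)); a representation of m scales to one of n via (k·x)² + (k·y)² = k²(x² + y²). Each prime p ≡ 1 (mod 4) is itself a sum of two squares; find a² by testing p − a² for a perfect square:
  13: 13 − 1² = 12, 13 − 2² = 9 = 3² ⇒ 13 = 2² + 3².
  137: 137 − 1² = 136, 137 − 2² = 133, 137 − 3² = 128, 137 − 4² = 121 = 11² ⇒ 137 = 4² + 11².
  Combine using the Brahmagupta–Fibonacci identity (a² + b²)(c² + d²) = (ac − bd)² + (ad + bc)² = (ac + bd)² + (ad − bc)²:
  13 · 137 = 1781: from (2² + 3²)(4² + 11²), take (2·4 − 3·11, 2·11 + 3·4) = (8 − 33, 22 + 12) = (-25, 34); dropping signs (only squares matter) gives (25, 34); check 25² + 34² = 625 + 1156 = 1781 ✓.
  Scale by k = 5: (5·25, 5·34) = (125, 170).
Step 4: Order so x ≤ y and verify: 125² + 170² = 15625 + 28900 = 44525 = n. ✓

n = 44525 = 125² + 170² (one valid representation with x ≤ y).


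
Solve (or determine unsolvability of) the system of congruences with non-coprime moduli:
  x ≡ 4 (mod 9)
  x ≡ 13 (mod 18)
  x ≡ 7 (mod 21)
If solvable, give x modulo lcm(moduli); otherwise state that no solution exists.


Moduli 9, 18, 21 are not pairwise coprime, so CRT works modulo lcm(m_i) when all pairwise compatibility conditions hold.
Pairwise compatibility: gcd(m_i, m_j) must divide a_i - a_j for every pair.
Merge one congruence at a time:
  Start: x ≡ 4 (mod 9).
  Combine with x ≡ 13 (mod 18): gcd(9, 18) = 9; 13 - 4 = 9, which IS divisible by 9, so compatible.
    Write x = 4 + 9·t and substitute into x ≡ 13 (mod 18): 9·t ≡ 13 − 4 = 9 (mod 18).
    Divide the congruence (and modulus) by g = 9: 1·t ≡ 1 (mod 2).
    So t ≡ 1 (mod 2).
    Then x = 4 + 9·1 = 13, valid modulo lcm(9, 18) = 18: x ≡ 13 (mod 18).
  Combine with x ≡ 7 (mod 21): gcd(18, 21) = 3; 7 - 13 = -6, which IS divisible by 3, so compatible.
    Write x = 13 + 18·t and substitute into x ≡ 7 (mod 21): 18·t ≡ 7 − 13 = -6 (mod 21).
    Divide the congruence (and modulus) by g = 3: 6·t ≡ -2 (mod 7).
    Reduce coefficients mod 7: 6·t ≡ 5 (mod 7).
    The inverse of 6 mod 7 is 6 (since 6·6 = 36 = 5·7 + 1), so t ≡ 6·5 = 30 ≡ 2 (mod 7).
    Then x = 13 + 18·2 = 49, valid modulo lcm(18, 21) = 126: x ≡ 49 (mod 126).
Verify: 49 mod 9 = 4, 49 mod 18 = 13, 49 mod 21 = 7.

x ≡ 49 (mod 126).


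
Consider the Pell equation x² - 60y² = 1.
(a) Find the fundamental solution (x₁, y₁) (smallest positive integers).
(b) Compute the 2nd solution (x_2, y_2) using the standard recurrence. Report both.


Step 1: Find the fundamental solution (x₁, y₁) of x² - 60y² = 1.
  Expand √60 as a continued fraction. a₀ = ⌊√60⌋ = 7; iterate m_{k+1} = d_k·a_k − m_k, d_{k+1} = (60 − m_{k+1}²)/d_k, a_{k+1} = ⌊(a₀ + m_{k+1})/d_{k+1}⌋ (starting m₀ = 0, d₀ = 1), with convergents p_k = a_k·p_{k-1} + p_{k-2}, q_k = a_k·q_{k-1} + q_{k-2} (p₋₁ = 1, q₋₁ = 0):
  k = 0: a₀ = 7; p₀/q₀ = 7/1; p₀² − 60·q₀² = 49 − 60 = -11.
  k = 1: m = 7, d = 11, a = ⌊(7 + 7)/11⌋ = 1; p/q = (1·7 + 1)/(1·1 + 0) = 8/1; p² − 60·q² = 64 − 60 = 4.
  k = 2: m = 4, d = 4, a = ⌊(7 + 4)/4⌋ = 2; p/q = (2·8 + 7)/(2·1 + 1) = 23/3; p² − 60·q² = 529 − 540 = -11.
  k = 3: m = 4, d = 11, a = ⌊(7 + 4)/11⌋ = 1; p/q = (1·23 + 8)/(1·3 + 1) = 31/4; p² − 60·q² = 961 − 960 = 1.
  The first convergent with p² − 60·q² = 1 gives the fundamental solution (x₁, y₁) = (31, 4).
Step 2: Apply the recurrence (x_{n+1}, y_{n+1}) = (x₁x_n + 60y₁y_n, x₁y_n + y₁x_n) repeatedly.
  From (x_1, y_1) = (31, 4): x_2 = 31·31 + 60·4·4 = 1921; y_2 = 31·4 + 4·31 = 248.
Step 3: Verify x_2² - 60·y_2² = 3690241 - 3690240 = 1 (should be 1). ✓

(x_1, y_1) = (31, 4); (x_2, y_2) = (1921, 248).


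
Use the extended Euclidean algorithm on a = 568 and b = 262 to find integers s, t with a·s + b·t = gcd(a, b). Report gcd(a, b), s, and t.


Euclidean algorithm on (568, 262) — divide until remainder is 0:
  568 = 2 · 262 + 44
  262 = 5 · 44 + 42
  44 = 1 · 42 + 2
  42 = 21 · 2 + 0
gcd(568, 262) = 2.
Track Bezout coefficients alongside the remainders: start with r₀ = 568 = a·1 + b·0 (s = 1, t = 0) and r₁ = 262 = a·0 + b·1 (s = 0, t = 1); each new remainder r_{k+1} = r_{k-1} − q_k·r_k inherits s_{k+1} = s_{k-1} − q_k·s_k, t_{k+1} = t_{k-1} − q_k·t_k, so r_k = a·s_k + b·t_k at every step:
  q = 2: r = 44, s = 1 − 2·0 = 1, t = 0 − 2·1 = -2  (check: 568·1 + 262·(-2) = 44)
  q = 5: r = 42, s = 0 − 5·1 = -5, t = 1 − 5·(-2) = 11  (check: 568·(-5) + 262·11 = 42)
  q = 1: r = 2, s = 1 − 1·(-5) = 6, t = -2 − 1·11 = -13  (check: 568·6 + 262·(-13) = 2)
The row with r = 2 (the gcd) gives the Bezout coefficients s = 6, t = -13.
Result: 568 · (6) + 262 · (-13) = 2.

gcd(568, 262) = 2; s = 6, t = -13 (check: 568·6 + 262·(-13) = 2).


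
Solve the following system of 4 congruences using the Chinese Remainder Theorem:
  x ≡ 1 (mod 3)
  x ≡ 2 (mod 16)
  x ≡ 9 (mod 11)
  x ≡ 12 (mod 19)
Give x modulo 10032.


Product of moduli M = 3 · 16 · 11 · 19 = 10032.
Merge one congruence at a time:
  Start: x ≡ 1 (mod 3).
  Combine with x ≡ 2 (mod 16); new modulus lcm = 48.
    Write x = 1 + 3·t and substitute into x ≡ 2 (mod 16): 3·t ≡ 2 − 1 = 1 (mod 16).
    The inverse of 3 mod 16 is 11 (since 3·11 = 33 = 2·16 + 1), so t ≡ 11·1 = 11 ≡ 11 (mod 16).
    Then x = 1 + 3·11 = 34, valid modulo lcm(3, 16) = 48: x ≡ 34 (mod 48).
  Combine with x ≡ 9 (mod 11); new modulus lcm = 528.
    Write x = 34 + 48·t and substitute into x ≡ 9 (mod 11): 48·t ≡ 9 − 34 = -25 (mod 11).
    Reduce coefficients mod 11: 4·t ≡ 8 (mod 11).
    The inverse of 4 mod 11 is 3 (since 4·3 = 12 = 1·11 + 1), so t ≡ 3·8 = 24 ≡ 2 (mod 11).
    Then x = 34 + 48·2 = 130, valid modulo lcm(48, 11) = 528: x ≡ 130 (mod 528).
  Combine with x ≡ 12 (mod 19); new modulus lcm = 10032.
    Write x = 130 + 528·t and substitute into x ≡ 12 (mod 19): 528·t ≡ 12 − 130 = -118 (mod 19).
    Reduce coefficients mod 19: 15·t ≡ 15 (mod 19).
    The inverse of 15 mod 19 is 14 (since 15·14 = 210 = 11·19 + 1), so t ≡ 14·15 = 210 ≡ 1 (mod 19).
    Then x = 130 + 528·1 = 658, valid modulo lcm(528, 19) = 10032: x ≡ 658 (mod 10032).
Verify against each original: 658 mod 3 = 1, 658 mod 16 = 2, 658 mod 11 = 9, 658 mod 19 = 12.

x ≡ 658 (mod 10032).


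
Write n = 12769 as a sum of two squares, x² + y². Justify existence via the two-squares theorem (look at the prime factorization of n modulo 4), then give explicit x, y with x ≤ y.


Step 1: Factor n = 12769 = 113^2.
Step 2: Check the mod-4 condition on each prime factor: 113 ≡ 1 (mod 4), exponent 2.
All primes ≡ 3 (mod 4) appear to even exponent (or don't appear), so by the two-squares theorem n IS expressible as a sum of two squares.
Step 3: Build a representation. Here n = 113 · 113 is a product of primes ≡ 1 (mod 4). Each prime p ≡ 1 (mod 4) is itself a sum of two squares; find a² by testing p − a² for a perfect square:
  113: 113 − 1² = 112, 113 − 2² = 109, 113 − 3² = 104, 113 − 4² = 97, 113 − 5² = 88, 113 − 6² = 77, 113 − 7² = 64 = 8² ⇒ 113 = 7² + 8².
  Combine using the Brahmagupta–Fibonacci identity (a² + b²)(c² + d²) = (ac − bd)² + (ad + bc)² = (ac + bd)² + (ad − bc)²:
  113 · 113 = 12769: from (7² + 8²)(7² + 8²), take (7·7 − 8·8, 7·8 + 8·7) = (49 − 64, 56 + 56) = (-15, 112); dropping signs (only squares matter) gives (15, 112); check 15² + 112² = 225 + 12544 = 12769 ✓.
Step 4: Order so x ≤ y and verify: 15² + 112² = 225 + 12544 = 12769 = n. ✓

n = 12769 = 15² + 112² (one valid representation with x ≤ y).


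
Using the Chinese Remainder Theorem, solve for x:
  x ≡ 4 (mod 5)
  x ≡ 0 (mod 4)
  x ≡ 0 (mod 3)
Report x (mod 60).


Moduli 5, 4, 3 are pairwise coprime; by CRT there is a unique solution modulo M = 5 · 4 · 3 = 60.
Solve pairwise, accumulating the modulus:
  Start with x ≡ 4 (mod 5).
  Combine with x ≡ 0 (mod 4): since gcd(5, 4) = 1, we get a unique residue mod 20.
    Write x = 4 + 5·t and substitute into x ≡ 0 (mod 4): 5·t ≡ 0 − 4 = -4 (mod 4).
    Reduce coefficients mod 4: 1·t ≡ 0 (mod 4).
    So t ≡ 0 (mod 4).
    Then x = 4 + 5·0 = 4, valid modulo lcm(5, 4) = 20: x ≡ 4 (mod 20).
  Combine with x ≡ 0 (mod 3): since gcd(20, 3) = 1, we get a unique residue mod 60.
    Write x = 4 + 20·t and substitute into x ≡ 0 (mod 3): 20·t ≡ 0 − 4 = -4 (mod 3).
    Reduce coefficients mod 3: 2·t ≡ 2 (mod 3).
    The inverse of 2 mod 3 is 2 (since 2·2 = 4 = 1·3 + 1), so t ≡ 2·2 = 4 ≡ 1 (mod 3).
    Then x = 4 + 20·1 = 24, valid modulo lcm(20, 3) = 60: x ≡ 24 (mod 60).
Verify: 24 mod 5 = 4 ✓, 24 mod 4 = 0 ✓, 24 mod 3 = 0 ✓.

x ≡ 24 (mod 60).


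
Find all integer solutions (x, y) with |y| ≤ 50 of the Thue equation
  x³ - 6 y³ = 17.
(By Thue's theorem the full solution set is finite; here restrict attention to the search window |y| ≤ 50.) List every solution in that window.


The equation is x³ - 6y³ = 17. For fixed y, x³ = 6·y³ + 17, so a solution requires the RHS to be a perfect cube.
Strategy: iterate y from -50 to 50, compute RHS = 6·y³ + 17, and check whether it is a (positive or negative) perfect cube.
Check small values of y:
  y = 0: RHS = 17 is not a perfect cube.
  y = 1: RHS = 23 is not a perfect cube.
  y = -1: RHS = 11 is not a perfect cube.
  y = 2: RHS = 65 is not a perfect cube.
  y = -2: RHS = -31 is not a perfect cube.
  y = 3: RHS = 179 is not a perfect cube.
  y = -3: RHS = -145 is not a perfect cube.
Continuing the search up to |y| = 50 finds no solutions either.
No (x, y) in the scanned range satisfies the equation.

No integer solutions with |y| ≤ 50.


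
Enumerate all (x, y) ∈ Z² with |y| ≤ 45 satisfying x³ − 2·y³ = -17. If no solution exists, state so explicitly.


The equation is x³ - 2y³ = -17. For fixed y, x³ = 2·y³ − 17, so a solution requires the RHS to be a perfect cube.
Strategy: iterate y from -45 to 45, compute RHS = 2·y³ − 17, and check whether it is a (positive or negative) perfect cube.
Check small values of y:
  y = 0: RHS = -17 is not a perfect cube.
  y = 1: RHS = -15 is not a perfect cube.
  y = -1: RHS = -19 is not a perfect cube.
  y = 2: RHS = -1 = (-1)³ ⇒ x = -1 works.
  y = -2: RHS = -33 is not a perfect cube.
  y = 3: RHS = 37 is not a perfect cube.
  y = -3: RHS = -71 is not a perfect cube.
Continuing the search up to |y| = 45 finds no further solutions beyond those listed.
Collected solutions: (-1, 2).

Solutions (with |y| ≤ 45): (-1, 2).


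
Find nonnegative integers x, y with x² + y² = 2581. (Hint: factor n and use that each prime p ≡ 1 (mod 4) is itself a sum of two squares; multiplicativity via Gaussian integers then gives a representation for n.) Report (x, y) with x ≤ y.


Step 1: Factor n = 2581 = 29 · 89.
Step 2: Check the mod-4 condition on each prime factor: 29 ≡ 1 (mod 4), exponent 1; 89 ≡ 1 (mod 4), exponent 1.
All primes ≡ 3 (mod 4) appear to even exponent (or don't appear), so by the two-squares theorem n IS expressible as a sum of two squares.
Step 3: Build a representation. Here n = 29 · 89 is a product of primes ≡ 1 (mod 4). Each prime p ≡ 1 (mod 4) is itself a sum of two squares; find a² by testing p − a² for a perfect square:
  29: 29 − 1² = 28, 29 − 2² = 25 = 5² ⇒ 29 = 2² + 5².
  89: 89 − 1² = 88, 89 − 2² = 85, 89 − 3² = 80, 89 − 4² = 73, 89 − 5² = 64 = 8² ⇒ 89 = 5² + 8².
  Combine using the Brahmagupta–Fibonacci identity (a² + b²)(c² + d²) = (ac − bd)² + (ad + bc)² = (ac + bd)² + (ad − bc)²:
  29 · 89 = 2581: from (2² + 5²)(5² + 8²), take (2·5 − 5·8, 2·8 + 5·5) = (10 − 40, 16 + 25) = (-30, 41); dropping signs (only squares matter) gives (30, 41); check 30² + 41² = 900 + 1681 = 2581 ✓.
Step 4: Order so x ≤ y and verify: 30² + 41² = 900 + 1681 = 2581 = n. ✓

n = 2581 = 30² + 41² (one valid representation with x ≤ y).


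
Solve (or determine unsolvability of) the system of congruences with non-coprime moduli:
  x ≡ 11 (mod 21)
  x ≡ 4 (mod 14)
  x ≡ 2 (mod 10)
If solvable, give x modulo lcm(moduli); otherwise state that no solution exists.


Moduli 21, 14, 10 are not pairwise coprime, so CRT works modulo lcm(m_i) when all pairwise compatibility conditions hold.
Pairwise compatibility: gcd(m_i, m_j) must divide a_i - a_j for every pair.
Merge one congruence at a time:
  Start: x ≡ 11 (mod 21).
  Combine with x ≡ 4 (mod 14): gcd(21, 14) = 7; 4 - 11 = -7, which IS divisible by 7, so compatible.
    Write x = 11 + 21·t and substitute into x ≡ 4 (mod 14): 21·t ≡ 4 − 11 = -7 (mod 14).
    Divide the congruence (and modulus) by g = 7: 3·t ≡ -1 (mod 2).
    Reduce coefficients mod 2: 1·t ≡ 1 (mod 2).
    So t ≡ 1 (mod 2).
    Then x = 11 + 21·1 = 32, valid modulo lcm(21, 14) = 42: x ≡ 32 (mod 42).
  Combine with x ≡ 2 (mod 10): gcd(42, 10) = 2; 2 - 32 = -30, which IS divisible by 2, so compatible.
    Write x = 32 + 42·t and substitute into x ≡ 2 (mod 10): 42·t ≡ 2 − 32 = -30 (mod 10).
    Divide the congruence (and modulus) by g = 2: 21·t ≡ -15 (mod 5).
    Reduce coefficients mod 5: 1·t ≡ 0 (mod 5).
    So t ≡ 0 (mod 5).
    Then x = 32 + 42·0 = 32, valid modulo lcm(42, 10) = 210: x ≡ 32 (mod 210).
Verify: 32 mod 21 = 11, 32 mod 14 = 4, 32 mod 10 = 2.

x ≡ 32 (mod 210).


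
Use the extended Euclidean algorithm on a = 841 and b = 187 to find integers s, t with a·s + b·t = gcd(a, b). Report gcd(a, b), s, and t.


Euclidean algorithm on (841, 187) — divide until remainder is 0:
  841 = 4 · 187 + 93
  187 = 2 · 93 + 1
  93 = 93 · 1 + 0
gcd(841, 187) = 1.
Track Bezout coefficients alongside the remainders: start with r₀ = 841 = a·1 + b·0 (s = 1, t = 0) and r₁ = 187 = a·0 + b·1 (s = 0, t = 1); each new remainder r_{k+1} = r_{k-1} − q_k·r_k inherits s_{k+1} = s_{k-1} − q_k·s_k, t_{k+1} = t_{k-1} − q_k·t_k, so r_k = a·s_k + b·t_k at every step:
  q = 4: r = 93, s = 1 − 4·0 = 1, t = 0 − 4·1 = -4  (check: 841·1 + 187·(-4) = 93)
  q = 2: r = 1, s = 0 − 2·1 = -2, t = 1 − 2·(-4) = 9  (check: 841·(-2) + 187·9 = 1)
The row with r = 1 (the gcd) gives the Bezout coefficients s = -2, t = 9.
Result: 841 · (-2) + 187 · (9) = 1.

gcd(841, 187) = 1; s = -2, t = 9 (check: 841·(-2) + 187·9 = 1).


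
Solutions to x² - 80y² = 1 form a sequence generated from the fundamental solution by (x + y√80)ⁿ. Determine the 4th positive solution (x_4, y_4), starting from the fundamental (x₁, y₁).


Step 1: Find the fundamental solution (x₁, y₁) of x² - 80y² = 1.
  Expand √80 as a continued fraction. a₀ = ⌊√80⌋ = 8; iterate m_{k+1} = d_k·a_k − m_k, d_{k+1} = (80 − m_{k+1}²)/d_k, a_{k+1} = ⌊(a₀ + m_{k+1})/d_{k+1}⌋ (starting m₀ = 0, d₀ = 1), with convergents p_k = a_k·p_{k-1} + p_{k-2}, q_k = a_k·q_{k-1} + q_{k-2} (p₋₁ = 1, q₋₁ = 0):
  k = 0: a₀ = 8; p₀/q₀ = 8/1; p₀² − 80·q₀² = 64 − 80 = -16.
  k = 1: m = 8, d = 16, a = ⌊(8 + 8)/16⌋ = 1; p/q = (1·8 + 1)/(1·1 + 0) = 9/1; p² − 80·q² = 81 − 80 = 1.
  The first convergent with p² − 80·q² = 1 gives the fundamental solution (x₁, y₁) = (9, 1).
Step 2: Apply the recurrence (x_{n+1}, y_{n+1}) = (x₁x_n + 80y₁y_n, x₁y_n + y₁x_n) repeatedly.
  From (x_1, y_1) = (9, 1): x_2 = 9·9 + 80·1·1 = 161; y_2 = 9·1 + 1·9 = 18.
  From (x_2, y_2) = (161, 18): x_3 = 9·161 + 80·1·18 = 2889; y_3 = 9·18 + 1·161 = 323.
  From (x_3, y_3) = (2889, 323): x_4 = 9·2889 + 80·1·323 = 51841; y_4 = 9·323 + 1·2889 = 5796.
Step 3: Verify x_4² - 80·y_4² = 2687489281 - 2687489280 = 1 (should be 1). ✓

(x_1, y_1) = (9, 1); (x_4, y_4) = (51841, 5796).


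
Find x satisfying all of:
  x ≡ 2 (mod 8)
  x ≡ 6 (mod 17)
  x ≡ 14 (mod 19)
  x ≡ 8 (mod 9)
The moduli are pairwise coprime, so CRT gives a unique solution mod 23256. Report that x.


Product of moduli M = 8 · 17 · 19 · 9 = 23256.
Merge one congruence at a time:
  Start: x ≡ 2 (mod 8).
  Combine with x ≡ 6 (mod 17); new modulus lcm = 136.
    Write x = 2 + 8·t and substitute into x ≡ 6 (mod 17): 8·t ≡ 6 − 2 = 4 (mod 17).
    The inverse of 8 mod 17 is 15 (since 8·15 = 120 = 7·17 + 1), so t ≡ 15·4 = 60 ≡ 9 (mod 17).
    Then x = 2 + 8·9 = 74, valid modulo lcm(8, 17) = 136: x ≡ 74 (mod 136).
  Combine with x ≡ 14 (mod 19); new modulus lcm = 2584.
    Write x = 74 + 136·t and substitute into x ≡ 14 (mod 19): 136·t ≡ 14 − 74 = -60 (mod 19).
    Reduce coefficients mod 19: 3·t ≡ 16 (mod 19).
    The inverse of 3 mod 19 is 13 (since 3·13 = 39 = 2·19 + 1), so t ≡ 13·16 = 208 ≡ 18 (mod 19).
    Then x = 74 + 136·18 = 2522, valid modulo lcm(136, 19) = 2584: x ≡ 2522 (mod 2584).
  Combine with x ≡ 8 (mod 9); new modulus lcm = 23256.
    Write x = 2522 + 2584·t and substitute into x ≡ 8 (mod 9): 2584·t ≡ 8 − 2522 = -2514 (mod 9).
    Reduce coefficients mod 9: 1·t ≡ 6 (mod 9).
    So t ≡ 6 (mod 9).
    Then x = 2522 + 2584·6 = 18026, valid modulo lcm(2584, 9) = 23256: x ≡ 18026 (mod 23256).
Verify against each original: 18026 mod 8 = 2, 18026 mod 17 = 6, 18026 mod 19 = 14, 18026 mod 9 = 8.

x ≡ 18026 (mod 23256).


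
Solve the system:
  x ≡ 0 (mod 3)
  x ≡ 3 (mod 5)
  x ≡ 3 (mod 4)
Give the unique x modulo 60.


Moduli 3, 5, 4 are pairwise coprime; by CRT there is a unique solution modulo M = 3 · 5 · 4 = 60.
Solve pairwise, accumulating the modulus:
  Start with x ≡ 0 (mod 3).
  Combine with x ≡ 3 (mod 5): since gcd(3, 5) = 1, we get a unique residue mod 15.
    Write x = 0 + 3·t and substitute into x ≡ 3 (mod 5): 3·t ≡ 3 − 0 = 3 (mod 5).
    The inverse of 3 mod 5 is 2 (since 3·2 = 6 = 1·5 + 1), so t ≡ 2·3 = 6 ≡ 1 (mod 5).
    Then x = 0 + 3·1 = 3, valid modulo lcm(3, 5) = 15: x ≡ 3 (mod 15).
  Combine with x ≡ 3 (mod 4): since gcd(15, 4) = 1, we get a unique residue mod 60.
    Write x = 3 + 15·t and substitute into x ≡ 3 (mod 4): 15·t ≡ 3 − 3 = 0 (mod 4).
    Reduce coefficients mod 4: 3·t ≡ 0 (mod 4).
    The inverse of 3 mod 4 is 3 (since 3·3 = 9 = 2·4 + 1), so t ≡ 3·0 = 0 ≡ 0 (mod 4).
    Then x = 3 + 15·0 = 3, valid modulo lcm(15, 4) = 60: x ≡ 3 (mod 60).
Verify: 3 mod 3 = 0 ✓, 3 mod 5 = 3 ✓, 3 mod 4 = 3 ✓.

x ≡ 3 (mod 60).


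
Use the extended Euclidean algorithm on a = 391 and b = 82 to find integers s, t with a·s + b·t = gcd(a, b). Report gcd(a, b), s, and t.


Euclidean algorithm on (391, 82) — divide until remainder is 0:
  391 = 4 · 82 + 63
  82 = 1 · 63 + 19
  63 = 3 · 19 + 6
  19 = 3 · 6 + 1
  6 = 6 · 1 + 0
gcd(391, 82) = 1.
Track Bezout coefficients alongside the remainders: start with r₀ = 391 = a·1 + b·0 (s = 1, t = 0) and r₁ = 82 = a·0 + b·1 (s = 0, t = 1); each new remainder r_{k+1} = r_{k-1} − q_k·r_k inherits s_{k+1} = s_{k-1} − q_k·s_k, t_{k+1} = t_{k-1} − q_k·t_k, so r_k = a·s_k + b·t_k at every step:
  q = 4: r = 63, s = 1 − 4·0 = 1, t = 0 − 4·1 = -4  (check: 391·1 + 82·(-4) = 63)
  q = 1: r = 19, s = 0 − 1·1 = -1, t = 1 − 1·(-4) = 5  (check: 391·(-1) + 82·5 = 19)
  q = 3: r = 6, s = 1 − 3·(-1) = 4, t = -4 − 3·5 = -19  (check: 391·4 + 82·(-19) = 6)
  q = 3: r = 1, s = -1 − 3·4 = -13, t = 5 − 3·(-19) = 62  (check: 391·(-13) + 82·62 = 1)
The row with r = 1 (the gcd) gives the Bezout coefficients s = -13, t = 62.
Result: 391 · (-13) + 82 · (62) = 1.

gcd(391, 82) = 1; s = -13, t = 62 (check: 391·(-13) + 82·62 = 1).


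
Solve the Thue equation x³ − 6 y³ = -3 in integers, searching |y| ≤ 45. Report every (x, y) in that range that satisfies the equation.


The equation is x³ - 6y³ = -3. For fixed y, x³ = 6·y³ − 3, so a solution requires the RHS to be a perfect cube.
Strategy: iterate y from -45 to 45, compute RHS = 6·y³ − 3, and check whether it is a (positive or negative) perfect cube.
Check small values of y:
  y = 0: RHS = -3 is not a perfect cube.
  y = 1: RHS = 3 is not a perfect cube.
  y = -1: RHS = -9 is not a perfect cube.
  y = 2: RHS = 45 is not a perfect cube.
  y = -2: RHS = -51 is not a perfect cube.
  y = 3: RHS = 159 is not a perfect cube.
  y = -3: RHS = -165 is not a perfect cube.
Continuing the search up to |y| = 45 finds no solutions either.
No (x, y) in the scanned range satisfies the equation.

No integer solutions with |y| ≤ 45.


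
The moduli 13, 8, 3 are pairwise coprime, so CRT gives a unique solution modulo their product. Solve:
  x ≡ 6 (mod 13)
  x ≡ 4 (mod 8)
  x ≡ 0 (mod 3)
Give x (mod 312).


Moduli 13, 8, 3 are pairwise coprime; by CRT there is a unique solution modulo M = 13 · 8 · 3 = 312.
Solve pairwise, accumulating the modulus:
  Start with x ≡ 6 (mod 13).
  Combine with x ≡ 4 (mod 8): since gcd(13, 8) = 1, we get a unique residue mod 104.
    Write x = 6 + 13·t and substitute into x ≡ 4 (mod 8): 13·t ≡ 4 − 6 = -2 (mod 8).
    Reduce coefficients mod 8: 5·t ≡ 6 (mod 8).
    The inverse of 5 mod 8 is 5 (since 5·5 = 25 = 3·8 + 1), so t ≡ 5·6 = 30 ≡ 6 (mod 8).
    Then x = 6 + 13·6 = 84, valid modulo lcm(13, 8) = 104: x ≡ 84 (mod 104).
  Combine with x ≡ 0 (mod 3): since gcd(104, 3) = 1, we get a unique residue mod 312.
    Write x = 84 + 104·t and substitute into x ≡ 0 (mod 3): 104·t ≡ 0 − 84 = -84 (mod 3).
    Reduce coefficients mod 3: 2·t ≡ 0 (mod 3).
    The inverse of 2 mod 3 is 2 (since 2·2 = 4 = 1·3 + 1), so t ≡ 2·0 = 0 ≡ 0 (mod 3).
    Then x = 84 + 104·0 = 84, valid modulo lcm(104, 3) = 312: x ≡ 84 (mod 312).
Verify: 84 mod 13 = 6 ✓, 84 mod 8 = 4 ✓, 84 mod 3 = 0 ✓.

x ≡ 84 (mod 312).


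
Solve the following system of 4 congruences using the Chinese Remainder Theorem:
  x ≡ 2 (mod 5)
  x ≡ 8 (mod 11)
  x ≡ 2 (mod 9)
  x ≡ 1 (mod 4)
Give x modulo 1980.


Product of moduli M = 5 · 11 · 9 · 4 = 1980.
Merge one congruence at a time:
  Start: x ≡ 2 (mod 5).
  Combine with x ≡ 8 (mod 11); new modulus lcm = 55.
    Write x = 2 + 5·t and substitute into x ≡ 8 (mod 11): 5·t ≡ 8 − 2 = 6 (mod 11).
    The inverse of 5 mod 11 is 9 (since 5·9 = 45 = 4·11 + 1), so t ≡ 9·6 = 54 ≡ 10 (mod 11).
    Then x = 2 + 5·10 = 52, valid modulo lcm(5, 11) = 55: x ≡ 52 (mod 55).
  Combine with x ≡ 2 (mod 9); new modulus lcm = 495.
    Write x = 52 + 55·t and substitute into x ≡ 2 (mod 9): 55·t ≡ 2 − 52 = -50 (mod 9).
    Reduce coefficients mod 9: 1·t ≡ 4 (mod 9).
    So t ≡ 4 (mod 9).
    Then x = 52 + 55·4 = 272, valid modulo lcm(55, 9) = 495: x ≡ 272 (mod 495).
  Combine with x ≡ 1 (mod 4); new modulus lcm = 1980.
    Write x = 272 + 495·t and substitute into x ≡ 1 (mod 4): 495·t ≡ 1 − 272 = -271 (mod 4).
    Reduce coefficients mod 4: 3·t ≡ 1 (mod 4).
    The inverse of 3 mod 4 is 3 (since 3·3 = 9 = 2·4 + 1), so t ≡ 3·1 = 3 ≡ 3 (mod 4).
    Then x = 272 + 495·3 = 1757, valid modulo lcm(495, 4) = 1980: x ≡ 1757 (mod 1980).
Verify against each original: 1757 mod 5 = 2, 1757 mod 11 = 8, 1757 mod 9 = 2, 1757 mod 4 = 1.

x ≡ 1757 (mod 1980).


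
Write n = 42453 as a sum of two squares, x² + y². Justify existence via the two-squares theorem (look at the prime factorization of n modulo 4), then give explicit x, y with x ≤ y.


Step 1: Factor n = 42453 = 3^2 · 53 · 89.
Step 2: Check the mod-4 condition on each prime factor: 3 ≡ 3 (mod 4), exponent 2 (must be even); 53 ≡ 1 (mod 4), exponent 1; 89 ≡ 1 (mod 4), exponent 1.
All primes ≡ 3 (mod 4) appear to even exponent (or don't appear), so by the two-squares theorem n IS expressible as a sum of two squares.
Step 3: Build a representation. Group n = k² · m with k = 3 and m = 53 · 89 = 4717 (a product of primes ≡ 1 (mod 4)); a representation of m scales to one of n via (k·x)² + (k·y)² = k²(x² + y²). Each prime p ≡ 1 (mod 4) is itself a sum of two squares; find a² by testing p − a² for a perfect square:
  53: 53 − 1² = 52, 53 − 2² = 49 = 7² ⇒ 53 = 2² + 7².
  89: 89 − 1² = 88, 89 − 2² = 85, 89 − 3² = 80, 89 − 4² = 73, 89 − 5² = 64 = 8² ⇒ 89 = 5² + 8².
  Combine using the Brahmagupta–Fibonacci identity (a² + b²)(c² + d²) = (ac − bd)² + (ad + bc)² = (ac + bd)² + (ad − bc)²:
  53 · 89 = 4717: from (2² + 7²)(5² + 8²), take (2·5 − 7·8, 2·8 + 7·5) = (10 − 56, 16 + 35) = (-46, 51); dropping signs (only squares matter) gives (46, 51); check 46² + 51² = 2116 + 2601 = 4717 ✓.
  Scale by k = 3: (3·46, 3·51) = (138, 153).
Step 4: Order so x ≤ y and verify: 138² + 153² = 19044 + 23409 = 42453 = n. ✓

n = 42453 = 138² + 153² (one valid representation with x ≤ y).


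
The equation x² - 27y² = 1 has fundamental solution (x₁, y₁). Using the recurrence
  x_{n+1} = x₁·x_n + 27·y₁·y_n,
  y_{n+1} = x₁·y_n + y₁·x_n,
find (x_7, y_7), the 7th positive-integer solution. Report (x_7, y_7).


Step 1: Find the fundamental solution (x₁, y₁) of x² - 27y² = 1.
  Expand √27 as a continued fraction. a₀ = ⌊√27⌋ = 5; iterate m_{k+1} = d_k·a_k − m_k, d_{k+1} = (27 − m_{k+1}²)/d_k, a_{k+1} = ⌊(a₀ + m_{k+1})/d_{k+1}⌋ (starting m₀ = 0, d₀ = 1), with convergents p_k = a_k·p_{k-1} + p_{k-2}, q_k = a_k·q_{k-1} + q_{k-2} (p₋₁ = 1, q₋₁ = 0):
  k = 0: a₀ = 5; p₀/q₀ = 5/1; p₀² − 27·q₀² = 25 − 27 = -2.
  k = 1: m = 5, d = 2, a = ⌊(5 + 5)/2⌋ = 5; p/q = (5·5 + 1)/(5·1 + 0) = 26/5; p² − 27·q² = 676 − 675 = 1.
  The first convergent with p² − 27·q² = 1 gives the fundamental solution (x₁, y₁) = (26, 5).
Step 2: Apply the recurrence (x_{n+1}, y_{n+1}) = (x₁x_n + 27y₁y_n, x₁y_n + y₁x_n) repeatedly.
  From (x_1, y_1) = (26, 5): x_2 = 26·26 + 27·5·5 = 1351; y_2 = 26·5 + 5·26 = 260.
  From (x_2, y_2) = (1351, 260): x_3 = 26·1351 + 27·5·260 = 70226; y_3 = 26·260 + 5·1351 = 13515.
  From (x_3, y_3) = (70226, 13515): x_4 = 26·70226 + 27·5·13515 = 3650401; y_4 = 26·13515 + 5·70226 = 702520.
  From (x_4, y_4) = (3650401, 702520): x_5 = 26·3650401 + 27·5·702520 = 189750626; y_5 = 26·702520 + 5·3650401 = 36517525.
  From (x_5, y_5) = (189750626, 36517525): x_6 = 26·189750626 + 27·5·36517525 = 9863382151; y_6 = 26·36517525 + 5·189750626 = 1898208780.
  From (x_6, y_6) = (9863382151, 1898208780): x_7 = 26·9863382151 + 27·5·1898208780 = 512706121226; y_7 = 26·1898208780 + 5·9863382151 = 98670339035.
Step 3: Verify x_7² - 27·y_7² = 262867566742609807743076 - 262867566742609807743075 = 1 (should be 1). ✓

(x_1, y_1) = (26, 5); (x_7, y_7) = (512706121226, 98670339035).


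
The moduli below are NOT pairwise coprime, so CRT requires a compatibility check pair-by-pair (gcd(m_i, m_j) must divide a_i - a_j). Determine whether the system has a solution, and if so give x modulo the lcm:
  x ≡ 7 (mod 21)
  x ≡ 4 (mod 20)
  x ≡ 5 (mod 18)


Moduli 21, 20, 18 are not pairwise coprime, so CRT works modulo lcm(m_i) when all pairwise compatibility conditions hold.
Pairwise compatibility: gcd(m_i, m_j) must divide a_i - a_j for every pair.
Merge one congruence at a time:
  Start: x ≡ 7 (mod 21).
  Combine with x ≡ 4 (mod 20): gcd(21, 20) = 1; 4 - 7 = -3, which IS divisible by 1, so compatible.
    Write x = 7 + 21·t and substitute into x ≡ 4 (mod 20): 21·t ≡ 4 − 7 = -3 (mod 20).
    Reduce coefficients mod 20: 1·t ≡ 17 (mod 20).
    So t ≡ 17 (mod 20).
    Then x = 7 + 21·17 = 364, valid modulo lcm(21, 20) = 420: x ≡ 364 (mod 420).
  Combine with x ≡ 5 (mod 18): gcd(420, 18) = 6, and 5 - 364 = -359 is NOT divisible by 6.
    ⇒ system is inconsistent (no integer solution).

No solution (the system is inconsistent).


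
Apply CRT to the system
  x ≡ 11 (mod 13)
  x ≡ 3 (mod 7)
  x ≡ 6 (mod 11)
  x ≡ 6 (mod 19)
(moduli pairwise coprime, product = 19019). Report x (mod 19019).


Product of moduli M = 13 · 7 · 11 · 19 = 19019.
Merge one congruence at a time:
  Start: x ≡ 11 (mod 13).
  Combine with x ≡ 3 (mod 7); new modulus lcm = 91.
    Write x = 11 + 13·t and substitute into x ≡ 3 (mod 7): 13·t ≡ 3 − 11 = -8 (mod 7).
    Reduce coefficients mod 7: 6·t ≡ 6 (mod 7).
    The inverse of 6 mod 7 is 6 (since 6·6 = 36 = 5·7 + 1), so t ≡ 6·6 = 36 ≡ 1 (mod 7).
    Then x = 11 + 13·1 = 24, valid modulo lcm(13, 7) = 91: x ≡ 24 (mod 91).
  Combine with x ≡ 6 (mod 11); new modulus lcm = 1001.
    Write x = 24 + 91·t and substitute into x ≡ 6 (mod 11): 91·t ≡ 6 − 24 = -18 (mod 11).
    Reduce coefficients mod 11: 3·t ≡ 4 (mod 11).
    The inverse of 3 mod 11 is 4 (since 3·4 = 12 = 1·11 + 1), so t ≡ 4·4 = 16 ≡ 5 (mod 11).
    Then x = 24 + 91·5 = 479, valid modulo lcm(91, 11) = 1001: x ≡ 479 (mod 1001).
  Combine with x ≡ 6 (mod 19); new modulus lcm = 19019.
    Write x = 479 + 1001·t and substitute into x ≡ 6 (mod 19): 1001·t ≡ 6 − 479 = -473 (mod 19).
    Reduce coefficients mod 19: 13·t ≡ 2 (mod 19).
    The inverse of 13 mod 19 is 3 (since 13·3 = 39 = 2·19 + 1), so t ≡ 3·2 = 6 ≡ 6 (mod 19).
    Then x = 479 + 1001·6 = 6485, valid modulo lcm(1001, 19) = 19019: x ≡ 6485 (mod 19019).
Verify against each original: 6485 mod 13 = 11, 6485 mod 7 = 3, 6485 mod 11 = 6, 6485 mod 19 = 6.

x ≡ 6485 (mod 19019).


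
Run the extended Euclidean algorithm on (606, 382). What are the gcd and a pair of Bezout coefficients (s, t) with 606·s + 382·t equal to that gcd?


Euclidean algorithm on (606, 382) — divide until remainder is 0:
  606 = 1 · 382 + 224
  382 = 1 · 224 + 158
  224 = 1 · 158 + 66
  158 = 2 · 66 + 26
  66 = 2 · 26 + 14
  26 = 1 · 14 + 12
  14 = 1 · 12 + 2
  12 = 6 · 2 + 0
gcd(606, 382) = 2.
Track Bezout coefficients alongside the remainders: start with r₀ = 606 = a·1 + b·0 (s = 1, t = 0) and r₁ = 382 = a·0 + b·1 (s = 0, t = 1); each new remainder r_{k+1} = r_{k-1} − q_k·r_k inherits s_{k+1} = s_{k-1} − q_k·s_k, t_{k+1} = t_{k-1} − q_k·t_k, so r_k = a·s_k + b·t_k at every step:
  q = 1: r = 224, s = 1 − 1·0 = 1, t = 0 − 1·1 = -1  (check: 606·1 + 382·(-1) = 224)
  q = 1: r = 158, s = 0 − 1·1 = -1, t = 1 − 1·(-1) = 2  (check: 606·(-1) + 382·2 = 158)
  q = 1: r = 66, s = 1 − 1·(-1) = 2, t = -1 − 1·2 = -3  (check: 606·2 + 382·(-3) = 66)
  q = 2: r = 26, s = -1 − 2·2 = -5, t = 2 − 2·(-3) = 8  (check: 606·(-5) + 382·8 = 26)
  q = 2: r = 14, s = 2 − 2·(-5) = 12, t = -3 − 2·8 = -19  (check: 606·12 + 382·(-19) = 14)
  q = 1: r = 12, s = -5 − 1·12 = -17, t = 8 − 1·(-19) = 27  (check: 606·(-17) + 382·27 = 12)
  q = 1: r = 2, s = 12 − 1·(-17) = 29, t = -19 − 1·27 = -46  (check: 606·29 + 382·(-46) = 2)
The row with r = 2 (the gcd) gives the Bezout coefficients s = 29, t = -46.
Result: 606 · (29) + 382 · (-46) = 2.

gcd(606, 382) = 2; s = 29, t = -46 (check: 606·29 + 382·(-46) = 2).
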